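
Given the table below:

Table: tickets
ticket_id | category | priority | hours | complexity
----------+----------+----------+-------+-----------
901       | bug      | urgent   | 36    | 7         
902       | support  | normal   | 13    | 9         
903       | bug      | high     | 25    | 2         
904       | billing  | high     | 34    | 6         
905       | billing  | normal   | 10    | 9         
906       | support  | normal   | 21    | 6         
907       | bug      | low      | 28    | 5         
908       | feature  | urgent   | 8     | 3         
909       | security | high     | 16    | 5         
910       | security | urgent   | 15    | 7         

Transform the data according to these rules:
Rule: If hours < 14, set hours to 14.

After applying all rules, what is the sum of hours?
217

Step 1: 3 records have hours < 14
Step 2: These records originally summed to 31
Step 3: After setting to minimum: 3 × 14 = 42
Step 4: Unaffected records sum: 175
Step 5: Final sum = 42 + 175 = 217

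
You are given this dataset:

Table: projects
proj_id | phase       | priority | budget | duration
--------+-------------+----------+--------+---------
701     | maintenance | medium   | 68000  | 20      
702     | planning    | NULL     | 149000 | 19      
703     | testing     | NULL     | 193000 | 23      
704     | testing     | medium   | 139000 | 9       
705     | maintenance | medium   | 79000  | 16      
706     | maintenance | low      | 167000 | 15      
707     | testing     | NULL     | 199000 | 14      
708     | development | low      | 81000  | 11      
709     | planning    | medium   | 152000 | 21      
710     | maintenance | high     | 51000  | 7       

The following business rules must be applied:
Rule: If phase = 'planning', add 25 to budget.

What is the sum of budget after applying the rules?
1278050

Step 1: Count records where phase = 'planning': 2
Step 2: Total bonus added: 2 × 25 = 50
Step 3: Original sum of budget: 1278000
Step 4: Final sum = 1278000 + 50 = 1278050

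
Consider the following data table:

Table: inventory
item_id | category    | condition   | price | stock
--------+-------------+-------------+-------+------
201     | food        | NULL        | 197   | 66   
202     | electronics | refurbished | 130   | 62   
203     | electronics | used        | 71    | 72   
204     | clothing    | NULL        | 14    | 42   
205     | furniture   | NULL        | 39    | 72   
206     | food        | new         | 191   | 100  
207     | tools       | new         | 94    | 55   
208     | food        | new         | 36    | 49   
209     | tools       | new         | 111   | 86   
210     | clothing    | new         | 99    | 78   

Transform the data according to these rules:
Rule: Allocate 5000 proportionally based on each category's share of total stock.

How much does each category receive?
clothing: 879.77, electronics: 982.4, food: 1576.25, furniture: 527.86, tools: 1033.72

Step 1: Calculate total stock = 682
Step 2: Calculate each category's proportion:
  clothing: 120/682 = 17.60% → 879.77
  electronics: 134/682 = 19.65% → 982.4
  food: 215/682 = 31.52% → 1576.25
  furniture: 72/682 = 10.56% → 527.86
  tools: 141/682 = 20.67% → 1033.72
Step 3: Verify: sum of allocations ≈ 5000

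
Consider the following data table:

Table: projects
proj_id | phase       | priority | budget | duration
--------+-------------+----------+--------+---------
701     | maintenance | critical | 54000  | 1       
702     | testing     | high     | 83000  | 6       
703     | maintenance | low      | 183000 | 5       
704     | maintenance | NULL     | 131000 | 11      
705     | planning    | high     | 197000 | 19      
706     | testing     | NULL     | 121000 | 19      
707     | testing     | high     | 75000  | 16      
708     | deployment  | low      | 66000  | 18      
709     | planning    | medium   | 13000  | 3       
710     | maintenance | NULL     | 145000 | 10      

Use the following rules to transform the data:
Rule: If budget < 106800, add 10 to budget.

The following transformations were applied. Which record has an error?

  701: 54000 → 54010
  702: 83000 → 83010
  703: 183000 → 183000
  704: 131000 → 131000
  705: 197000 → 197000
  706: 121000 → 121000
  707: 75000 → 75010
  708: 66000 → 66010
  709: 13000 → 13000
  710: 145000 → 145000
Record 709 has an error. The correct transformed value should be 13010, not 13000.

Step 1: Check each record against the rule
Step 2: Record 709 has budget = 13000
Step 3: Since 13000 < 106800, the bonus should have been applied
Step 4: Correct value = 13010, but claimed value = 13000
Conclusion: Record 709 has the error.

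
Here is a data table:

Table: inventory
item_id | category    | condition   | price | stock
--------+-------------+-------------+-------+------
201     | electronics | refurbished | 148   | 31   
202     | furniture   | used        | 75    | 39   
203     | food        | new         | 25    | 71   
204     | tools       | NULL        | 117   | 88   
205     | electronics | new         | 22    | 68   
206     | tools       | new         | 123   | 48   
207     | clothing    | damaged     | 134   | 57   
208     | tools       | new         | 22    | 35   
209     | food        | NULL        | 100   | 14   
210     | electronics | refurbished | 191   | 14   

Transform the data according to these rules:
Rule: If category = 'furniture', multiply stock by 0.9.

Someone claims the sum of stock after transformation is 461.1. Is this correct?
Yes, the result is correct.

Step 1: Calculate the correct sum after transformation
Step 2: Apply multiplier 0.9 to records where category = 'furniture'
Step 3: Correct result = 461.1
Step 4: Claimed result = 461.1
Step 5: 461.1 = 461.1 ✓
Conclusion: The claimed result is correct.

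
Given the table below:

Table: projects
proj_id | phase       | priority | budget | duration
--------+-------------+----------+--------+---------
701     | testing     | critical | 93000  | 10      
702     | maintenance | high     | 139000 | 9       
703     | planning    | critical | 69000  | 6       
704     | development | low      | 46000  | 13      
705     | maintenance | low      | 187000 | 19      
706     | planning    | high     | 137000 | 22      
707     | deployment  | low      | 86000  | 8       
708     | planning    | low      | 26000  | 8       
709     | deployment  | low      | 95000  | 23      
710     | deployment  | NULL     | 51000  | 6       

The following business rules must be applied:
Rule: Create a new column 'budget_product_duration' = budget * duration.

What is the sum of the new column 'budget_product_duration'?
13147000

Step 1: For each record, compute budget * duration
Example calculations:
  93000 * 10 = 930000
  139000 * 9 = 1251000
  69000 * 6 = 414000
  ...
Step 2: Sum all derived values
Step 3: Total = 13147000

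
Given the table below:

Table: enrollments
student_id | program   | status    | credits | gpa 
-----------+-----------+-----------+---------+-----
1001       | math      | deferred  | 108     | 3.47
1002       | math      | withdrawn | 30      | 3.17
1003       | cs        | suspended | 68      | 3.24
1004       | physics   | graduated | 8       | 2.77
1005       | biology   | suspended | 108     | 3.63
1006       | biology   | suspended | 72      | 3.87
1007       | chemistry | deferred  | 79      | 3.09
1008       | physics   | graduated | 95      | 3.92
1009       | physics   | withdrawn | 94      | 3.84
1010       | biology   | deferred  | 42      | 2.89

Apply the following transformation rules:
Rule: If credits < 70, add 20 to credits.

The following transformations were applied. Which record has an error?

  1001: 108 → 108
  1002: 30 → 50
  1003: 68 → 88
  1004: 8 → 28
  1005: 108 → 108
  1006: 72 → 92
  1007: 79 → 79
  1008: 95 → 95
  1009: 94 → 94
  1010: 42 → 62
Record 1006 has an error. The correct transformed value should be 72, not 92.

Step 1: Check each record against the rule
Step 2: Record 1006 has credits = 72
Step 3: Since 72 >= 70, the bonus should not have been applied
Step 4: Correct value = 72, but claimed value = 92
Conclusion: Record 1006 has the error.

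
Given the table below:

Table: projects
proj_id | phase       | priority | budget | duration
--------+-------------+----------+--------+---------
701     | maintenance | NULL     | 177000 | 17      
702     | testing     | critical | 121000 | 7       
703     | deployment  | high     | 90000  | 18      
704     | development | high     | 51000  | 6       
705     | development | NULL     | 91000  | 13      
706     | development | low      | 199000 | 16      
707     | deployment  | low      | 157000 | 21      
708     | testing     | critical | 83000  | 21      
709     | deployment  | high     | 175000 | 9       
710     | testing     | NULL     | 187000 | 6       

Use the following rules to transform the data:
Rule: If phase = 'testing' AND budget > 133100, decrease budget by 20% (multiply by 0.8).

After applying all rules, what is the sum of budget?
1293600.0

Step 1: Find records where phase = 'testing' AND budget > 133100
Step 2: 1 records match, summing to 187000
Step 3: After multiplier: 187000 × 0.8 = 149600.0
Step 4: Unaffected records sum: 1144000
Step 5: Final sum = 149600.0 + 1144000 = 1293600.0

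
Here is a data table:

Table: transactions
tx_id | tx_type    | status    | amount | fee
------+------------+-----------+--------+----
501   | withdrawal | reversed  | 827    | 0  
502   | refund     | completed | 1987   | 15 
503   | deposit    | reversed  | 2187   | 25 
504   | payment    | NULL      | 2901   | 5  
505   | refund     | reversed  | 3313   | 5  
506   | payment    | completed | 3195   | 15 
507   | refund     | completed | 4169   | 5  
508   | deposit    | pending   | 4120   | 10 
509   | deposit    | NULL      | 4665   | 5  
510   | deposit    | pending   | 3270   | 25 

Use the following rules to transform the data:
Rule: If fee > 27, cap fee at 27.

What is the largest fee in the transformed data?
25

Step 1: Original maximum fee = 25
Step 2: Check cap of 27 against maximum
Step 3: No records exceed the cap (max 25 <= cap 27), so no capping applies
Step 4: Maximum after transformation = 25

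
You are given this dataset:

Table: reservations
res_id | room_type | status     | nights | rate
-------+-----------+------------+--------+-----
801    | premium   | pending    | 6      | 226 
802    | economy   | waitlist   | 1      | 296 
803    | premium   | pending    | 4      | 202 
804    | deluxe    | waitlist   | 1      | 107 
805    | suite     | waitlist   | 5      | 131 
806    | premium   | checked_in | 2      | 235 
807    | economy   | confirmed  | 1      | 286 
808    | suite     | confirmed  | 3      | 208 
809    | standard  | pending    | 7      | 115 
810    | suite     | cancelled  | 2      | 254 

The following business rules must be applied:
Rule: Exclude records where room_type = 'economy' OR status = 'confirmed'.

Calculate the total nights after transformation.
27

Step 1: Find records where room_type = 'economy' OR status = 'confirmed'
Step 2: 3 records match, summing to 5
Step 3: Original sum: 32
Step 4: Remaining sum = 32 - 5 = 27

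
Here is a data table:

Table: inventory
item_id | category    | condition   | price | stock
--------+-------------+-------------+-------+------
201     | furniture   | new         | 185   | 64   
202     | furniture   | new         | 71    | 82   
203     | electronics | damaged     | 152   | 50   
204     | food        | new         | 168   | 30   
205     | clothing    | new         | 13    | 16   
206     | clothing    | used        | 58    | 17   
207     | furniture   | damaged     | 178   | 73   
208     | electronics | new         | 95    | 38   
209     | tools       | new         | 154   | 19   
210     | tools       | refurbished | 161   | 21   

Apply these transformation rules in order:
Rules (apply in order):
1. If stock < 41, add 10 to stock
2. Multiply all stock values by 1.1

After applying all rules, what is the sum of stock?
517.0

Step 1: Apply Rule 1 - Add 10 to records with stock < 41
  - 6 records affected: 141 + (6 × 10) = 201
  - Unaffected records: 269
  - Sum after Rule 1: 470
Step 2: Apply Rule 2 - Multiply all by 1.1
  - 470 × 1.1 = 517.0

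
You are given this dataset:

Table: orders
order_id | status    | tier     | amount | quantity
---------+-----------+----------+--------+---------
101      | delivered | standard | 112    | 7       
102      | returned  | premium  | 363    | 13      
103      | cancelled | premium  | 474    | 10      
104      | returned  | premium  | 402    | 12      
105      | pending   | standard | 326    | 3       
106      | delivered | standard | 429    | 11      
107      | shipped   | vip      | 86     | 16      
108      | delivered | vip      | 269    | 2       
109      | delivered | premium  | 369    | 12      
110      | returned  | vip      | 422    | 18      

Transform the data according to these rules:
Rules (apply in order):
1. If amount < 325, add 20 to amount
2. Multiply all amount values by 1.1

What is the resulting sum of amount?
3643.2

Step 1: Apply Rule 1 - Add 20 to records with amount < 325
  - 3 records affected: 467 + (3 × 20) = 527
  - Unaffected records: 2785
  - Sum after Rule 1: 3312
Step 2: Apply Rule 2 - Multiply all by 1.1
  - 3312 × 1.1 = 3643.2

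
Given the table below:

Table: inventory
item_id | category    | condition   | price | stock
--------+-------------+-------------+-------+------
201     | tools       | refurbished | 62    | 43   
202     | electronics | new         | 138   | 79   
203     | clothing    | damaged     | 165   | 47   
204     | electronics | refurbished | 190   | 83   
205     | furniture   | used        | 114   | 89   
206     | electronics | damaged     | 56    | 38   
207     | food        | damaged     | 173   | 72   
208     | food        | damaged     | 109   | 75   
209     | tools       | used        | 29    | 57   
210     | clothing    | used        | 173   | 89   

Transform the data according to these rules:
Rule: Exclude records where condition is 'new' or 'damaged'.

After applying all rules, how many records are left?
5

Step 1: Count records to exclude
  - 1 (new) + 4 (damaged) = 5 records
Step 2: Total records: 10
Step 3: Remaining = 10 - 5 = 5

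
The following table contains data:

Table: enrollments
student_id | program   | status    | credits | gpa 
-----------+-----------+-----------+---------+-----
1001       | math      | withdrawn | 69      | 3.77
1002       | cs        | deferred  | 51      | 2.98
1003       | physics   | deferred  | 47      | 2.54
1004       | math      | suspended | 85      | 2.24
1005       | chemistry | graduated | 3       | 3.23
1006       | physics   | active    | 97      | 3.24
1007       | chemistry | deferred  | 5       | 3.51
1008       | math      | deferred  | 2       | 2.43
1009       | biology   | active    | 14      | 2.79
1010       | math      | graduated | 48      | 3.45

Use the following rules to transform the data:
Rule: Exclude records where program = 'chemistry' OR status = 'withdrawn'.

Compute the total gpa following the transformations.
19.67

Step 1: Find records where program = 'chemistry' OR status = 'withdrawn'
Step 2: 3 records match, summing to 10.51
Step 3: Original sum: 30.18
Step 4: Remaining sum = 30.18 - 10.51 = 19.67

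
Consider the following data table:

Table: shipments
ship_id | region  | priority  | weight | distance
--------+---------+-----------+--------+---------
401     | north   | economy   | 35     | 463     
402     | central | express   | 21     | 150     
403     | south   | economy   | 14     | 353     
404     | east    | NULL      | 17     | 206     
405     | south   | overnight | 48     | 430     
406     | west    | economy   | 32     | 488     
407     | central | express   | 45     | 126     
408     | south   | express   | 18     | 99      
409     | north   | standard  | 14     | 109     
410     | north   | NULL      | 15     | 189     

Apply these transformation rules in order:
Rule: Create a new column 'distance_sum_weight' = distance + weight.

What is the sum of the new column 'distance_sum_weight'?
2872

Step 1: For each record, compute distance + weight
Example calculations:
  463 + 35 = 498
  150 + 21 = 171
  353 + 14 = 367
  ...
Step 2: Sum all derived values
Step 3: Total = 2872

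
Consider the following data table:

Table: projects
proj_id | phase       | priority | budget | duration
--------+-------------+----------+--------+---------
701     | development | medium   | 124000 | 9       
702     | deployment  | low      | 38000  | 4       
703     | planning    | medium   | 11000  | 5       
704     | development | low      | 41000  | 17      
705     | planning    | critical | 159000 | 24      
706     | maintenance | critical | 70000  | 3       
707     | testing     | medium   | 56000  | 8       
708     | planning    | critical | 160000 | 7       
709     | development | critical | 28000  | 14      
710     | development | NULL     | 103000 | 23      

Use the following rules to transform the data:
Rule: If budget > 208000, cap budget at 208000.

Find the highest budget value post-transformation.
160000

Step 1: Original maximum budget = 160000
Step 2: Check cap of 208000 against maximum
Step 3: No records exceed the cap (max 160000 <= cap 208000), so no capping applies
Step 4: Maximum after transformation = 160000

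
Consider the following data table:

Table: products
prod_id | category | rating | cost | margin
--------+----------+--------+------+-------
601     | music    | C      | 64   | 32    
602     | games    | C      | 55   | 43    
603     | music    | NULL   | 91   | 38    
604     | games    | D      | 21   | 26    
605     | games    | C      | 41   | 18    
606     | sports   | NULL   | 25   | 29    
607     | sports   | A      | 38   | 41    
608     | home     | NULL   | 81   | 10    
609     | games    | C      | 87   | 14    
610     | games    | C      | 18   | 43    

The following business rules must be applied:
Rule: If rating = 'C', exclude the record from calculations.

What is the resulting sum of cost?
256

Step 1: Identify records where rating = 'C'
Step 2: The excluded records sum to 265
Step 3: Original total cost = 521
Step 4: Remaining total = 521 - 265 = 256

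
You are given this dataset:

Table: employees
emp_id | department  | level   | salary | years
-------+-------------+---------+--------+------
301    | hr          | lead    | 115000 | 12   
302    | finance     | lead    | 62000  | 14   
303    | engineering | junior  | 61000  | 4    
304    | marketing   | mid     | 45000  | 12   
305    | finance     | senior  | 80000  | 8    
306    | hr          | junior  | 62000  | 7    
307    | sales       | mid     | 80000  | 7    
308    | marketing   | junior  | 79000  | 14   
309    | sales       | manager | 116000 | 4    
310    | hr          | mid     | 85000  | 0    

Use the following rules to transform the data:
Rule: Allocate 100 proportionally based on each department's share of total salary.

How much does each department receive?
engineering: 7.77, finance: 18.09, hr: 33.38, marketing: 15.8, sales: 24.97

Step 1: Calculate total salary = 785000
Step 2: Calculate each department's proportion:
  engineering: 61000/785000 = 7.77% → 7.77
  finance: 142000/785000 = 18.09% → 18.09
  hr: 262000/785000 = 33.38% → 33.38
  marketing: 124000/785000 = 15.80% → 15.8
  sales: 196000/785000 = 24.97% → 24.97
Step 3: Verify: sum of allocations ≈ 100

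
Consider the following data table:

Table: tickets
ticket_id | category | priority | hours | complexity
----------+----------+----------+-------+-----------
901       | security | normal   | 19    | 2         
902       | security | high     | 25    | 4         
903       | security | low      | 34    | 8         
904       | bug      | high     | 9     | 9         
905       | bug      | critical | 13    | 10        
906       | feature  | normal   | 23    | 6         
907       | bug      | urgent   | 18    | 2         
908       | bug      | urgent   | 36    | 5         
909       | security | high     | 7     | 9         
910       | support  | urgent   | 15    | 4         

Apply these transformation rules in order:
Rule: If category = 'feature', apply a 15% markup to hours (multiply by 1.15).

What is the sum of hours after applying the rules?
202.45

Step 1: Records with category = 'feature' have total hours = 23
Step 2: Apply multiplier: 23 × 1.15 = 26.45
Step 3: Other records total: 176
Step 4: Final sum = 26.45 + 176 = 202.45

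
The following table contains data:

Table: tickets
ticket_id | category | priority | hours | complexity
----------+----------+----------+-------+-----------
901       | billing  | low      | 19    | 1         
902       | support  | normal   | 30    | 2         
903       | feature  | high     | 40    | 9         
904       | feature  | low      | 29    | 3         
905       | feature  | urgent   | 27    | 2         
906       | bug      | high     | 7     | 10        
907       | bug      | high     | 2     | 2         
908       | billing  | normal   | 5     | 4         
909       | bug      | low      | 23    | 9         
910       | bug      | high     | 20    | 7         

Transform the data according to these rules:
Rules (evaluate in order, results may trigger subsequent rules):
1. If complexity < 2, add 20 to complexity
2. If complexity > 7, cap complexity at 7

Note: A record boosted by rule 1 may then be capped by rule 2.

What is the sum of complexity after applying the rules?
48

Step 1: Apply rule 1 to records with complexity < 2
  - 1 records get bonus of 20
  - Of these, 1 records then exceed 7 and get capped
Step 2: Apply rule 2 to records with complexity > 7
  - 3 records (original) are capped
Step 3: Calculate final sum = 48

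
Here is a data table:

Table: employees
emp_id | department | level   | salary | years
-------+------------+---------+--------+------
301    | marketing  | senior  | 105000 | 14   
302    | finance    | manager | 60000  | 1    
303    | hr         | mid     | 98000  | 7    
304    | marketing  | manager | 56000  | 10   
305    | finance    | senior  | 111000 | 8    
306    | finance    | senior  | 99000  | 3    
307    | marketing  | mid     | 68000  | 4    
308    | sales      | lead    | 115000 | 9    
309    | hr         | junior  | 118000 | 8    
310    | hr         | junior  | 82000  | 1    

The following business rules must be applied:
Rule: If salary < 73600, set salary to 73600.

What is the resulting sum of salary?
948800

Step 1: 3 records have salary < 73600
Step 2: These records originally summed to 184000
Step 3: After setting to minimum: 3 × 73600 = 220800
Step 4: Unaffected records sum: 728000
Step 5: Final sum = 220800 + 728000 = 948800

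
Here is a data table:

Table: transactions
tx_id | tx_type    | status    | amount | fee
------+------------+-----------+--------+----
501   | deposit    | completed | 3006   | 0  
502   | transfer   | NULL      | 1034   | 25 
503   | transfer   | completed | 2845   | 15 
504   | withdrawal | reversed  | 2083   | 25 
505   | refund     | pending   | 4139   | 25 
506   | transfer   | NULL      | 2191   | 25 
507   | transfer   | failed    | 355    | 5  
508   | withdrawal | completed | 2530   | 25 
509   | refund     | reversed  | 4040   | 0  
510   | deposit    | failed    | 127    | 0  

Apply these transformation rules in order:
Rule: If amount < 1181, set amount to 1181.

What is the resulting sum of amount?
24377

Step 1: 3 records have amount < 1181
Step 2: These records originally summed to 1516
Step 3: After setting to minimum: 3 × 1181 = 3543
Step 4: Unaffected records sum: 20834
Step 5: Final sum = 3543 + 20834 = 24377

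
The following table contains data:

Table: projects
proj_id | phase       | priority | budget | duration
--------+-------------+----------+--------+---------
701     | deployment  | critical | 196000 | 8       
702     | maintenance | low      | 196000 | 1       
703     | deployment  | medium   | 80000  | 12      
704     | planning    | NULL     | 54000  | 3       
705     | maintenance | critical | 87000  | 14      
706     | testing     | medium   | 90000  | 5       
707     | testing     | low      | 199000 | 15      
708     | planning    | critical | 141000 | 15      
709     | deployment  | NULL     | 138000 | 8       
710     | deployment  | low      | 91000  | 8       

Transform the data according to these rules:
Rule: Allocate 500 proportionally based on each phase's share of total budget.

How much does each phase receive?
deployment: 198.51, maintenance: 111.24, planning: 76.65, testing: 113.6

Step 1: Calculate total budget = 1272000
Step 2: Calculate each phase's proportion:
  deployment: 505000/1272000 = 39.70% → 198.51
  maintenance: 283000/1272000 = 22.25% → 111.24
  planning: 195000/1272000 = 15.33% → 76.65
  testing: 289000/1272000 = 22.72% → 113.6
Step 3: Verify: sum of allocations ≈ 500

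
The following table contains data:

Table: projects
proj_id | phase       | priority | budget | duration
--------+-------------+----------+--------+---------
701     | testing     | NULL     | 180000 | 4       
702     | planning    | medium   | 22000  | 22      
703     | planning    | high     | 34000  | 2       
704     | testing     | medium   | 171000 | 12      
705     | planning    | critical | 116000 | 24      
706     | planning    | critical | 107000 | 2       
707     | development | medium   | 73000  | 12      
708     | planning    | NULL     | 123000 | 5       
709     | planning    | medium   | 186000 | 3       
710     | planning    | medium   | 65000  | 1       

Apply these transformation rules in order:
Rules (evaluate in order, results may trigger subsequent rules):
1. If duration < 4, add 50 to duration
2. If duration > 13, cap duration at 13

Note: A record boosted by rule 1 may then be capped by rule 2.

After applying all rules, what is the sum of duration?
111

Step 1: Apply rule 1 to records with duration < 4
  - 4 records get bonus of 50
  - Of these, 4 records then exceed 13 and get capped
Step 2: Apply rule 2 to records with duration > 13
  - 2 records (original) are capped
Step 3: Calculate final sum = 111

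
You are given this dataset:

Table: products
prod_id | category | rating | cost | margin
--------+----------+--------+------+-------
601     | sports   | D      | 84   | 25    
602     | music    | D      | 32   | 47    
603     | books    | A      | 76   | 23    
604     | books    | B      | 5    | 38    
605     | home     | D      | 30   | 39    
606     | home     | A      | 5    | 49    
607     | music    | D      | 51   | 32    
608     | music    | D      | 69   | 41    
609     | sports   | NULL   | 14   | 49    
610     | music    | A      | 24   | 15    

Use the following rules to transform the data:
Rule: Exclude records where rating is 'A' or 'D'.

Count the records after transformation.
2

Step 1: Count records to exclude
  - 3 (A) + 5 (D) = 8 records
Step 2: Total records: 10
Step 3: Remaining = 10 - 8 = 2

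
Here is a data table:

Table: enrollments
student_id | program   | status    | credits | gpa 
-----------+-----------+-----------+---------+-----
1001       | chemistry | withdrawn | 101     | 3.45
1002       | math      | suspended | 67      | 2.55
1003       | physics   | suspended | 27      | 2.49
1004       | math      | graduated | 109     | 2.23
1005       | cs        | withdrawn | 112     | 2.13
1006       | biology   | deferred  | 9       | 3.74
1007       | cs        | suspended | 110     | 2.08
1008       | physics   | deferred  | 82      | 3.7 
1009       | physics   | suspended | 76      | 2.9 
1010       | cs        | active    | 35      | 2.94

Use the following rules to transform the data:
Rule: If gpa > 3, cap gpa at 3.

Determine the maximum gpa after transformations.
3

Step 1: Original maximum gpa = 3.74
Step 2: Apply cap at 3
Step 3: 3 records had gpa > 3 and were capped
Step 4: Maximum after transformation = 3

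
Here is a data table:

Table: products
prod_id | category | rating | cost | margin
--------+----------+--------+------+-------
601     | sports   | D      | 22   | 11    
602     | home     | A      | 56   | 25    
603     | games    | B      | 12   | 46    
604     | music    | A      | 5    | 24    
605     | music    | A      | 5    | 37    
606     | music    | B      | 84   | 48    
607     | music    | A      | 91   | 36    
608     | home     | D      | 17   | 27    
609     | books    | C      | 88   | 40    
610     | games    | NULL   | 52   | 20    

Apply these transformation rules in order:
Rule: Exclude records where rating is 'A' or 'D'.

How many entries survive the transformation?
4

Step 1: Count records to exclude
  - 4 (A) + 2 (D) = 6 records
Step 2: Total records: 10
Step 3: Remaining = 10 - 6 = 4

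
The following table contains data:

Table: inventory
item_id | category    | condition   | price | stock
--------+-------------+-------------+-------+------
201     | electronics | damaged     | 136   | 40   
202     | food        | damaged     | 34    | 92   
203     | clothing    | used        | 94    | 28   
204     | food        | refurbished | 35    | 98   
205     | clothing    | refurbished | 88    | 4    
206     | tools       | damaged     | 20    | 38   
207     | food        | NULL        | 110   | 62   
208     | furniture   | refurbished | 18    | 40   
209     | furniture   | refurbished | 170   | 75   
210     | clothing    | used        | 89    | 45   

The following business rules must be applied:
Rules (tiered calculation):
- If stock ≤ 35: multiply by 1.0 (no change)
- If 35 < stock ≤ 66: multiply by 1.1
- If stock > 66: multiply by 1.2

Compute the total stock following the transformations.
597.5

Step 1: Tier 1 (stock ≤ 35): 2 records, sum = 32 × 1.0 = 32.0
Step 2: Tier 2 (35 < stock ≤ 66): 5 records, sum = 225 × 1.1 = 247.5
Step 3: Tier 3 (stock > 66): 3 records, sum = 265 × 1.2 = 318.0
Step 4: Final sum = 32.0 + 247.5 + 318.0 = 597.5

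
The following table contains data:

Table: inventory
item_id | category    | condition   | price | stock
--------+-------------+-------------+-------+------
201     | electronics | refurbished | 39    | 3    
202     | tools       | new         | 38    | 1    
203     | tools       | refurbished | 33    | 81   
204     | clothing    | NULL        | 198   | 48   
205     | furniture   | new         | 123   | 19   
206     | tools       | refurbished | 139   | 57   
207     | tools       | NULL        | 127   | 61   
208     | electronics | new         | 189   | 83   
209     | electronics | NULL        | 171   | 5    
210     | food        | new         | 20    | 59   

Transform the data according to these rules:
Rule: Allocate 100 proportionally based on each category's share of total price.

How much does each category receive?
clothing: 18.38, electronics: 37.05, food: 1.86, furniture: 11.42, tools: 31.29

Step 1: Calculate total price = 1077
Step 2: Calculate each category's proportion:
  clothing: 198/1077 = 18.38% → 18.38
  electronics: 399/1077 = 37.05% → 37.05
  food: 20/1077 = 1.86% → 1.86
  furniture: 123/1077 = 11.42% → 11.42
  tools: 337/1077 = 31.29% → 31.29
Step 3: Verify: sum of allocations ≈ 100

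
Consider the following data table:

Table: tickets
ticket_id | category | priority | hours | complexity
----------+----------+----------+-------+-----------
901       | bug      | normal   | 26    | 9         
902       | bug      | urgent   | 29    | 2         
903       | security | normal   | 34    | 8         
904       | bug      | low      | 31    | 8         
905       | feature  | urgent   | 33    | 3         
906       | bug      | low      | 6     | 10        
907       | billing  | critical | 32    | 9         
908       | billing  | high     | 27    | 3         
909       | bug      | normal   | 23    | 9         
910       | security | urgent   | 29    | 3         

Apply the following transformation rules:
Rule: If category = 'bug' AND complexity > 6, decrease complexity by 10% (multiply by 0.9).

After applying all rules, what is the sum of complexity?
60.4

Step 1: Find records where category = 'bug' AND complexity > 6
Step 2: 4 records match, summing to 36
Step 3: After multiplier: 36 × 0.9 = 32.4
Step 4: Unaffected records sum: 28
Step 5: Final sum = 32.4 + 28 = 60.4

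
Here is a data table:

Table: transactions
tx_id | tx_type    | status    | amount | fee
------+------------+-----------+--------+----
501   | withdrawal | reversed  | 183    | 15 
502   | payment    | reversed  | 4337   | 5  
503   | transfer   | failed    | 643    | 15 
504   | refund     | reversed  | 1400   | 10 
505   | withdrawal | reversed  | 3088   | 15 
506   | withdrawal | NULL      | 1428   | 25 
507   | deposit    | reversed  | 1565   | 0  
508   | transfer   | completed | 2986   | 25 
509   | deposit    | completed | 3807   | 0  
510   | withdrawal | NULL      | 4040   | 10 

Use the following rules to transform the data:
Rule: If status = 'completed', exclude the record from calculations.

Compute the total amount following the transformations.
16684

Step 1: Identify records where status = 'completed'
Step 2: The excluded records sum to 6793
Step 3: Original total amount = 23477
Step 4: Remaining total = 23477 - 6793 = 16684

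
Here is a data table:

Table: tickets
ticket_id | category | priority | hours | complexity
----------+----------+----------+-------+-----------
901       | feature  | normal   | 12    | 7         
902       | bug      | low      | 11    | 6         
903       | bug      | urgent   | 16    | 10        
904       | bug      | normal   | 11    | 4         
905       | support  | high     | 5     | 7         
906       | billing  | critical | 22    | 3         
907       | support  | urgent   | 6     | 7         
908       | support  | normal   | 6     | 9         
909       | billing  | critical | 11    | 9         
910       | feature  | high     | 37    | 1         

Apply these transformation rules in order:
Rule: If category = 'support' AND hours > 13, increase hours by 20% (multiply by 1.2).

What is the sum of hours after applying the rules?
137

Step 1: Find records where category = 'support' AND hours > 13
Step 2: 0 records match, summing to 0
Step 3: After multiplier: 0 × 1.2 = 0.0
Step 4: Unaffected records sum: 137
Step 5: Final sum = 0.0 + 137 = 137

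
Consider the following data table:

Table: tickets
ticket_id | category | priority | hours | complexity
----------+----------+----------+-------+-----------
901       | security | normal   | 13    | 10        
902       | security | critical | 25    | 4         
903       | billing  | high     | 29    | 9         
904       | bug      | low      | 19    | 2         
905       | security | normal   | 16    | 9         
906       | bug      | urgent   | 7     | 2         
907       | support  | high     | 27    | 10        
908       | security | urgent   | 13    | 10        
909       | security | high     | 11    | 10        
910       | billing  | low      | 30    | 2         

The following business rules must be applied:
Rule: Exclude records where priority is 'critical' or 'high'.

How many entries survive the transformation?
6

Step 1: Count records to exclude
  - 1 (critical) + 3 (high) = 4 records
Step 2: Total records: 10
Step 3: Remaining = 10 - 4 = 6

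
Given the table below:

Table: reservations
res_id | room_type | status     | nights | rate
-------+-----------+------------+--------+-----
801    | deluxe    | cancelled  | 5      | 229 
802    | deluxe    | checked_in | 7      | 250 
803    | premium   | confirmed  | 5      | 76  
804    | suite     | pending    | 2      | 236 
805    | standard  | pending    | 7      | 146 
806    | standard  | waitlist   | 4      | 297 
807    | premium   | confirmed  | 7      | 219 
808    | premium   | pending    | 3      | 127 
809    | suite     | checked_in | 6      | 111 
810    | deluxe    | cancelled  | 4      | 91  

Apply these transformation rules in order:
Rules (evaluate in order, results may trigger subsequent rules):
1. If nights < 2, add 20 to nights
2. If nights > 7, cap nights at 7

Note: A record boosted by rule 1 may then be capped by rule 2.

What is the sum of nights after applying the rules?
50

Step 1: Apply rule 1 to records with nights < 2
  - 0 records get bonus of 20
  - Of these, 0 records then exceed 7 and get capped
Step 2: Apply rule 2 to records with nights > 7
  - 0 records (original) are capped
Step 3: Calculate final sum = 50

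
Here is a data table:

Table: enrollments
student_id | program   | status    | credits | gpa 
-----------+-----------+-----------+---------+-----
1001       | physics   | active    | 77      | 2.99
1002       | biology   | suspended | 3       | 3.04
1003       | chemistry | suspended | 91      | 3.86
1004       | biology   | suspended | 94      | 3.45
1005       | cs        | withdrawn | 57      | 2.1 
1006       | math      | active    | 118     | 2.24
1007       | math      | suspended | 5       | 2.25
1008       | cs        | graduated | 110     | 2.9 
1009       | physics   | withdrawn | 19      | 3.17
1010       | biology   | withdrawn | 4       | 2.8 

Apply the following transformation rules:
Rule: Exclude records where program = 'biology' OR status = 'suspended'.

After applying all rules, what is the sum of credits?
381

Step 1: Find records where program = 'biology' OR status = 'suspended'
Step 2: 5 records match, summing to 197
Step 3: Original sum: 578
Step 4: Remaining sum = 578 - 197 = 381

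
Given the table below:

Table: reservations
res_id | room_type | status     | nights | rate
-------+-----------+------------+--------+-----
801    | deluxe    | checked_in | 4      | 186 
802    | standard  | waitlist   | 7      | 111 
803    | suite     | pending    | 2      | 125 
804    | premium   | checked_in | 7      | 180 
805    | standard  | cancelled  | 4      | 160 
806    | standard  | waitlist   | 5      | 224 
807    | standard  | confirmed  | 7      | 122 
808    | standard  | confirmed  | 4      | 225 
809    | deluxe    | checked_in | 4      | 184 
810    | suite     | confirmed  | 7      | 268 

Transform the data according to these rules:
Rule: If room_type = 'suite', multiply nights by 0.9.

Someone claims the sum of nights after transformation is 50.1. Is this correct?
Yes, the result is correct.

Step 1: Calculate the correct sum after transformation
Step 2: Apply multiplier 0.9 to records where room_type = 'suite'
Step 3: Correct result = 50.1
Step 4: Claimed result = 50.1
Step 5: 50.1 = 50.1 ✓
Conclusion: The claimed result is correct.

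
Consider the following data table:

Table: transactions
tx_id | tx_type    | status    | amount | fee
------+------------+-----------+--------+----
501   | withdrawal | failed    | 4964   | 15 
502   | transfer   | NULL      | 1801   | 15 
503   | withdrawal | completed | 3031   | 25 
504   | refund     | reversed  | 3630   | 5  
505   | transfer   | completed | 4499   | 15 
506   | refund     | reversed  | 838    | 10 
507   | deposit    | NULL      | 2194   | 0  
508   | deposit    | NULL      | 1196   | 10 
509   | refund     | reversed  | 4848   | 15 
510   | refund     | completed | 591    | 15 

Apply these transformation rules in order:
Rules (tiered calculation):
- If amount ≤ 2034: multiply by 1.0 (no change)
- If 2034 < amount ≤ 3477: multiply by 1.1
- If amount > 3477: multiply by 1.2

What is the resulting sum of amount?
31702.7

Step 1: Tier 1 (amount ≤ 2034): 4 records, sum = 4426 × 1.0 = 4426.0
Step 2: Tier 2 (2034 < amount ≤ 3477): 2 records, sum = 5225 × 1.1 = 5747.5
Step 3: Tier 3 (amount > 3477): 4 records, sum = 17941 × 1.2 = 21529.2
Step 4: Final sum = 4426.0 + 5747.5 + 21529.2 = 31702.7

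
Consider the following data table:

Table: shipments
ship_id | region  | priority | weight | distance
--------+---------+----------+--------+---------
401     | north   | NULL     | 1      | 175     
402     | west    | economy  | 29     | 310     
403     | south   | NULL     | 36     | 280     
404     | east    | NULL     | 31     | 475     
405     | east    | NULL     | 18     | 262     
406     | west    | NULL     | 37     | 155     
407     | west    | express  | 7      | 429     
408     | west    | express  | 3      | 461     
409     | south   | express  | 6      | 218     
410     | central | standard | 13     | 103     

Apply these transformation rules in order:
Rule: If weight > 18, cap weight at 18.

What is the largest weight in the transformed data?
18

Step 1: Original maximum weight = 37
Step 2: Apply cap at 18
Step 3: 4 records had weight > 18 and were capped
Step 4: Maximum after transformation = 18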